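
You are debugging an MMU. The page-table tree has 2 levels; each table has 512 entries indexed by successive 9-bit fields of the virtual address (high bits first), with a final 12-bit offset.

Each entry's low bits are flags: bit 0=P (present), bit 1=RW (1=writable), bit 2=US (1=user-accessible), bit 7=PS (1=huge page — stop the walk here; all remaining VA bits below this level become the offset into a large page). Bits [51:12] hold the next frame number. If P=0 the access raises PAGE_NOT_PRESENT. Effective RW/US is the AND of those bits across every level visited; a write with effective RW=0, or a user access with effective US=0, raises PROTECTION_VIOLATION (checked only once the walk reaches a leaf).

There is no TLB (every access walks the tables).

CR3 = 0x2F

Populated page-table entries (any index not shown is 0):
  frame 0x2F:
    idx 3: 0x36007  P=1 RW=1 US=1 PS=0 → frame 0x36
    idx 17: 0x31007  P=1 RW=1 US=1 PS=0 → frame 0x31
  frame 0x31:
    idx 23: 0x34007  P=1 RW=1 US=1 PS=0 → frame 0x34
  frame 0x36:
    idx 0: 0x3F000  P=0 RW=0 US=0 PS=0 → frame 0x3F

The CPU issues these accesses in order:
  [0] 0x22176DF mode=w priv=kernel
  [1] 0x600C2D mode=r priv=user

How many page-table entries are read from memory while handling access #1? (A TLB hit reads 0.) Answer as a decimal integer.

Walk each access:
#0 VA=0x22176DF (w,kernel):
  L0: frame=0x2F idx=17 entry=0x31007 [P=1 RW=1 US=1 PS=0]
  L1: frame=0x31 idx=23 entry=0x34007 [P=1 RW=1 US=1 PS=0]
  ✓ 0x346DF  — 2 lookups
#1 VA=0x600C2D (r,user):
  L0: frame=0x2F idx=3 entry=0x36007 [P=1 RW=1 US=1 PS=0]
  L1: frame=0x36 idx=0 entry=0x3F000 [P=0 RW=0 US=0 PS=0]
  → PAGE_NOT_PRESENT  (2 entries read)

Entries read for #1: 2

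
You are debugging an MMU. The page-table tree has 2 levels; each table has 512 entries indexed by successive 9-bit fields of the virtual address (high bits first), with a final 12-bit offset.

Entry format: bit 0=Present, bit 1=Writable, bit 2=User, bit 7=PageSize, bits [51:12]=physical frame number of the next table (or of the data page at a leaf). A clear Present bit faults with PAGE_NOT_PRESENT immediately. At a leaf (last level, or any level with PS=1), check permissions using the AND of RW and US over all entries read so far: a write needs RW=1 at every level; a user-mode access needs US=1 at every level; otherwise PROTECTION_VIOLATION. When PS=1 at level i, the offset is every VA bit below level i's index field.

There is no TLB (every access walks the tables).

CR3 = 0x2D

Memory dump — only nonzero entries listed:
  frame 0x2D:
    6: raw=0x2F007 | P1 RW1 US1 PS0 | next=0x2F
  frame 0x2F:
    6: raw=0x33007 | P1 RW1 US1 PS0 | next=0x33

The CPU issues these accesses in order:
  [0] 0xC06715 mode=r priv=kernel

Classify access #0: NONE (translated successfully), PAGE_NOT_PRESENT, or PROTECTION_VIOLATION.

Per-access translation:
#0 VA=0xC06715 (r,kernel):
  [0] read 0x2D idx=6: raw=0x2F007 flags P=1 W=1 U=1 S=0
  [1] read 0x2F idx=6: raw=0x33007 flags P=1 W=1 U=1 S=0
  ⇒ phys 0x33715  [2 reads]

Access #0 fault: NONE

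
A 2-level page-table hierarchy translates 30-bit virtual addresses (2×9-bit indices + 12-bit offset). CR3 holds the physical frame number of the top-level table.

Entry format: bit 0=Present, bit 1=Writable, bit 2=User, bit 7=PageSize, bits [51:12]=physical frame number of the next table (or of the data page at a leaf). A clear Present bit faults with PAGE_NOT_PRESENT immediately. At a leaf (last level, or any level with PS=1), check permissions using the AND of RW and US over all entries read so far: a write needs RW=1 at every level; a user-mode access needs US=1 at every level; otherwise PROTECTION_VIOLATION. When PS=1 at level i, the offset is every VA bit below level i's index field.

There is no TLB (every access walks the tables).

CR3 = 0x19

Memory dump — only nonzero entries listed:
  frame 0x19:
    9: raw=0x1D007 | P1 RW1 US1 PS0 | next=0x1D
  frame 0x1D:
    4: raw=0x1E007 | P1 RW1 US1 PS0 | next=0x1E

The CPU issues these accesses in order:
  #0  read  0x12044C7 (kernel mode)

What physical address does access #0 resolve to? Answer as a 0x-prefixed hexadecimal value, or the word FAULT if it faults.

Trace:
#0 VA=0x12044C7 (r,kernel):
  L0: frame=0x19 idx=9 entry=0x1D007 [P=1 RW=1 US=1 PS=0]
  L1: frame=0x1D idx=4 entry=0x1E007 [P=1 RW=1 US=1 PS=0]
  ✓ 0x1E4C7  — 2 lookups

Access #0 PA: 0x1E4C7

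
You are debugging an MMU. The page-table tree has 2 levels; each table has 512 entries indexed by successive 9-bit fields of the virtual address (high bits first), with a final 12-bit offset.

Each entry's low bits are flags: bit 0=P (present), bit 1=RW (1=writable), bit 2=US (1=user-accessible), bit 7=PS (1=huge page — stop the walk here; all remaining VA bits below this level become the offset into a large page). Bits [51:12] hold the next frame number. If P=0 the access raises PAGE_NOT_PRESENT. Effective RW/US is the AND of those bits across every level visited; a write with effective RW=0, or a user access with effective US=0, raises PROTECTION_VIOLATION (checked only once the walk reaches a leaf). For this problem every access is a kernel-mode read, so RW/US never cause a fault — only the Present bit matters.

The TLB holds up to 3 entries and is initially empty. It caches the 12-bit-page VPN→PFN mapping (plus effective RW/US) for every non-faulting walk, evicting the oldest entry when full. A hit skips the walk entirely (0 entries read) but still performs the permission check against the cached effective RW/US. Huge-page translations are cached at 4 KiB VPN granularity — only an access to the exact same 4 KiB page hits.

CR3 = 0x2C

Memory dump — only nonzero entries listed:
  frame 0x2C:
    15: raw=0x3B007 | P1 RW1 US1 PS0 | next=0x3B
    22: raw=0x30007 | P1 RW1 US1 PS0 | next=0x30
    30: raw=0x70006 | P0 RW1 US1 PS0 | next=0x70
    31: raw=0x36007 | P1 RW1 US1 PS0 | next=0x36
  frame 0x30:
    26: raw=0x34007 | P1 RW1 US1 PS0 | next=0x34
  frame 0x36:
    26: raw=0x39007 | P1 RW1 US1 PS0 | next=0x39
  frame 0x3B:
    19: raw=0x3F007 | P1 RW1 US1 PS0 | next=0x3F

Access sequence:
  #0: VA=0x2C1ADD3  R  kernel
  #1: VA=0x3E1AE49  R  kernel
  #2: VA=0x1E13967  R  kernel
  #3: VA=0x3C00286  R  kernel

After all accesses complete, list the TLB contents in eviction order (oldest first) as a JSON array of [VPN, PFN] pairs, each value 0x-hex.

Trace:
#0 VA=0x2C1ADD3 (r,kernel):
  L0 @0x2C[22] → 0x30007  P=1,RW=1,US=1,PS=0
  L1 @0x30[26] → 0x34007  P=1,RW=1,US=1,PS=0
  → PA=0x34DD3  (2 entries read)
#1 VA=0x3E1AE49 (r,kernel):
  L0 @0x2C[31] → 0x36007  P=1,RW=1,US=1,PS=0
  L1 @0x36[26] → 0x39007  P=1,RW=1,US=1,PS=0
  → PA=0x39E49  (2 entries read)
#2 VA=0x1E13967 (r,kernel):
  L0 @0x2C[15] → 0x3B007  P=1,RW=1,US=1,PS=0
  L1 @0x3B[19] → 0x3F007  P=1,RW=1,US=1,PS=0
  → PA=0x3F967  (2 entries read)
#3 VA=0x3C00286 (r,kernel):
  L0 @0x2C[30] → 0x70006  P=0,RW=1,US=1,PS=0
  → PAGE_NOT_PRESENT  (1 entries read)

TLB: [["0x2C1A", "0x34"], ["0x3E1A", "0x39"], ["0x1E13", "0x3F"]]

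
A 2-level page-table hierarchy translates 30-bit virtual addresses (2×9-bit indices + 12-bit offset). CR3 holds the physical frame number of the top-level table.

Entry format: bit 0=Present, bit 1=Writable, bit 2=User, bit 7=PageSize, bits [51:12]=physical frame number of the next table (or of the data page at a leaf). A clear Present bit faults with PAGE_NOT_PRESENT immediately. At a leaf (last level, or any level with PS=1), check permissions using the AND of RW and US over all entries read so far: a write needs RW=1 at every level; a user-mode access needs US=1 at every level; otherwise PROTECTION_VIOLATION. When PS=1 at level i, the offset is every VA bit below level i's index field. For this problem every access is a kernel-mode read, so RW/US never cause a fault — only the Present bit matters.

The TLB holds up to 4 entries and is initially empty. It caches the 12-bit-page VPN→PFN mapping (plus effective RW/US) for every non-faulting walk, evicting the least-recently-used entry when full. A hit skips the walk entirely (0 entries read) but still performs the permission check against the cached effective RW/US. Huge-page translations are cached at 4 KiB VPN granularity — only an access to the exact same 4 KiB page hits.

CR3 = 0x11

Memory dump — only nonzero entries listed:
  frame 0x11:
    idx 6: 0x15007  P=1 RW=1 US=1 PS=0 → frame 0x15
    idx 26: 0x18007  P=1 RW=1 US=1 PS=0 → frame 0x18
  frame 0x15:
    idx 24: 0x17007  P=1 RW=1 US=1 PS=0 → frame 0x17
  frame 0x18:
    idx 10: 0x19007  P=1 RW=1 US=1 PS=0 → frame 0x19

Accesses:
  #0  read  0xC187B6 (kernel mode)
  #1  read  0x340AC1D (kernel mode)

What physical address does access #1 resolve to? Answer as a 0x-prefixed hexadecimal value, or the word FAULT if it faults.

Walk each access:
#0 VA=0xC187B6 (r,kernel):
  L0: frame=0x11 idx=6 entry=0x15007 [P=1 RW=1 US=1 PS=0]
  L1: frame=0x15 idx=24 entry=0x17007 [P=1 RW=1 US=1 PS=0]
  ✓ 0x177B6  — 2 lookups
#1 VA=0x340AC1D (r,kernel):
  L0: frame=0x11 idx=26 entry=0x18007 [P=1 RW=1 US=1 PS=0]
  L1: frame=0x18 idx=10 entry=0x19007 [P=1 RW=1 US=1 PS=0]
  ✓ 0x19C1D  — 2 lookups

Access #1 PA: 0x19C1D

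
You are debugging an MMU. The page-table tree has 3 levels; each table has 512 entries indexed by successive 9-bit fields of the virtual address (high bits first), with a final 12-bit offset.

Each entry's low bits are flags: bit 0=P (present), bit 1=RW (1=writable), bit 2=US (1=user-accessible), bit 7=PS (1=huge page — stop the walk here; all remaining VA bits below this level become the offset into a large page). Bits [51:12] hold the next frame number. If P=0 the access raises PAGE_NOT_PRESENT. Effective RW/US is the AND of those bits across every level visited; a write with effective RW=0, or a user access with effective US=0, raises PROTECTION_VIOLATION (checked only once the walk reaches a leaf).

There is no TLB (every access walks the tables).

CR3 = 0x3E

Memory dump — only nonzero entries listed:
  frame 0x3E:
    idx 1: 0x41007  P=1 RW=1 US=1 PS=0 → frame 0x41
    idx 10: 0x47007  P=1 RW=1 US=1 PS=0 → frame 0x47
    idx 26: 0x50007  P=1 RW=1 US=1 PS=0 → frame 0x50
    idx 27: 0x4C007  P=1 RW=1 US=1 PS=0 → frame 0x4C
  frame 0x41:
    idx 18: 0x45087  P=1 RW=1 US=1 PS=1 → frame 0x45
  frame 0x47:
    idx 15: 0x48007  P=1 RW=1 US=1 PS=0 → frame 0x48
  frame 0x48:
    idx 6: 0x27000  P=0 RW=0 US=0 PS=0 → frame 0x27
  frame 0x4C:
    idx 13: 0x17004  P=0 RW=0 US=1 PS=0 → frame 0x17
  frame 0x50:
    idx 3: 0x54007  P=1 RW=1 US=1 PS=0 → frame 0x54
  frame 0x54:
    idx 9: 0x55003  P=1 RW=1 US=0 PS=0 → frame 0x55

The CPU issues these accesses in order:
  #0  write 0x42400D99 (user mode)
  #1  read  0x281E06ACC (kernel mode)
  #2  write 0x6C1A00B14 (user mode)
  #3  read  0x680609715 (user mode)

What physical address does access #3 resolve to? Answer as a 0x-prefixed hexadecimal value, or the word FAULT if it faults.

Trace:
#0 VA=0x42400D99 (w,user):
  L0: frame=0x3E idx=1 entry=0x41007 [P=1 RW=1 US=1 PS=0]
  L1: frame=0x41 idx=18 entry=0x45087 [P=1 RW=1 US=1 PS=1]
  → PA=0x45D99 (huge @L1)  (2 entries read)
#1 VA=0x281E06ACC (r,kernel):
  L0: frame=0x3E idx=10 entry=0x47007 [P=1 RW=1 US=1 PS=0]
  L1: frame=0x47 idx=15 entry=0x48007 [P=1 RW=1 US=1 PS=0]
  L2: frame=0x48 idx=6 entry=0x27000 [P=0 RW=0 US=0 PS=0]
  ✗ PAGE_NOT_PRESENT  [3 reads]
#2 VA=0x6C1A00B14 (w,user):
  L0: frame=0x3E idx=27 entry=0x4C007 [P=1 RW=1 US=1 PS=0]
  L1: frame=0x4C idx=13 entry=0x17004 [P=0 RW=0 US=1 PS=0]
  ✗ PAGE_NOT_PRESENT  [2 reads]
#3 VA=0x680609715 (r,user):
  L0: frame=0x3E idx=26 entry=0x50007 [P=1 RW=1 US=1 PS=0]
  L1: frame=0x50 idx=3 entry=0x54007 [P=1 RW=1 US=1 PS=0]
  L2: frame=0x54 idx=9 entry=0x55003 [P=1 RW=1 US=0 PS=0]
  ✗ PROTECTION_VIOLATION  [3 reads]

Access #3 PA: FAULT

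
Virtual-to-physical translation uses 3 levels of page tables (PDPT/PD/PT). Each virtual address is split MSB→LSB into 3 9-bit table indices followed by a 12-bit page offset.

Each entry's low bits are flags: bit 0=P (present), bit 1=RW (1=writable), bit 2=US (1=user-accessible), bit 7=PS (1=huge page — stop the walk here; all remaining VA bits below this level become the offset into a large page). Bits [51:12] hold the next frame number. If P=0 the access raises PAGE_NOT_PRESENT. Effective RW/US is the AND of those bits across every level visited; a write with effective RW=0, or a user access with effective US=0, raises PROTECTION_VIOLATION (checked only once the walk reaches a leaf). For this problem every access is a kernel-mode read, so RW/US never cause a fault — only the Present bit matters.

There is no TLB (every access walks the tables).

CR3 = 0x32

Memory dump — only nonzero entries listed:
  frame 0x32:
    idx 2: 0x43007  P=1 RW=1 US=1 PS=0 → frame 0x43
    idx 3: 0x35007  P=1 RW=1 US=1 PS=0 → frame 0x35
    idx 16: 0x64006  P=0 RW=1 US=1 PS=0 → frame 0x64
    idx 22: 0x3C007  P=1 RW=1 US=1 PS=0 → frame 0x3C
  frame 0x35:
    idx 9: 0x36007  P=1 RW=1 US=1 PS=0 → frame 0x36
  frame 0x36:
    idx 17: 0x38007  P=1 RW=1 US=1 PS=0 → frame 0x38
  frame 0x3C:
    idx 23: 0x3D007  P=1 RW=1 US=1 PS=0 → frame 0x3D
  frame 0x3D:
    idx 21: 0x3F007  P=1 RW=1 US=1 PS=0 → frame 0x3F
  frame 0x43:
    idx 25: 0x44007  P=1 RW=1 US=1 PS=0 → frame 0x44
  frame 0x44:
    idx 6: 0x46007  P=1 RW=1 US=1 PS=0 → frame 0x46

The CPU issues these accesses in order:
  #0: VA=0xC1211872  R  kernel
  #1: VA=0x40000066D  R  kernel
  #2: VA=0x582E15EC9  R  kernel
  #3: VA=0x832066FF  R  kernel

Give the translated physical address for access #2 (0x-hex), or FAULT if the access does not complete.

Trace:
#0 VA=0xC1211872 (r,kernel):
  L0: frame=0x32 idx=3 entry=0x35007 [P=1 RW=1 US=1 PS=0]
  L1: frame=0x35 idx=9 entry=0x36007 [P=1 RW=1 US=1 PS=0]
  L2: frame=0x36 idx=17 entry=0x38007 [P=1 RW=1 US=1 PS=0]
  → PA=0x38872  (3 entries read)
#1 VA=0x40000066D (r,kernel):
  L0: frame=0x32 idx=16 entry=0x64006 [P=0 RW=1 US=1 PS=0]
  ⇒ fault: PAGE_NOT_PRESENT  — 1 lookups
#2 VA=0x582E15EC9 (r,kernel):
  L0: frame=0x32 idx=22 entry=0x3C007 [P=1 RW=1 US=1 PS=0]
  L1: frame=0x3C idx=23 entry=0x3D007 [P=1 RW=1 US=1 PS=0]
  L2: frame=0x3D idx=21 entry=0x3F007 [P=1 RW=1 US=1 PS=0]
  → PA=0x3FEC9  (3 entries read)
#3 VA=0x832066FF (r,kernel):
  L0: frame=0x32 idx=2 entry=0x43007 [P=1 RW=1 US=1 PS=0]
  L1: frame=0x43 idx=25 entry=0x44007 [P=1 RW=1 US=1 PS=0]
  L2: frame=0x44 idx=6 entry=0x46007 [P=1 RW=1 US=1 PS=0]
  → PA=0x466FF  (3 entries read)

Access #2 PA: 0x3FEC9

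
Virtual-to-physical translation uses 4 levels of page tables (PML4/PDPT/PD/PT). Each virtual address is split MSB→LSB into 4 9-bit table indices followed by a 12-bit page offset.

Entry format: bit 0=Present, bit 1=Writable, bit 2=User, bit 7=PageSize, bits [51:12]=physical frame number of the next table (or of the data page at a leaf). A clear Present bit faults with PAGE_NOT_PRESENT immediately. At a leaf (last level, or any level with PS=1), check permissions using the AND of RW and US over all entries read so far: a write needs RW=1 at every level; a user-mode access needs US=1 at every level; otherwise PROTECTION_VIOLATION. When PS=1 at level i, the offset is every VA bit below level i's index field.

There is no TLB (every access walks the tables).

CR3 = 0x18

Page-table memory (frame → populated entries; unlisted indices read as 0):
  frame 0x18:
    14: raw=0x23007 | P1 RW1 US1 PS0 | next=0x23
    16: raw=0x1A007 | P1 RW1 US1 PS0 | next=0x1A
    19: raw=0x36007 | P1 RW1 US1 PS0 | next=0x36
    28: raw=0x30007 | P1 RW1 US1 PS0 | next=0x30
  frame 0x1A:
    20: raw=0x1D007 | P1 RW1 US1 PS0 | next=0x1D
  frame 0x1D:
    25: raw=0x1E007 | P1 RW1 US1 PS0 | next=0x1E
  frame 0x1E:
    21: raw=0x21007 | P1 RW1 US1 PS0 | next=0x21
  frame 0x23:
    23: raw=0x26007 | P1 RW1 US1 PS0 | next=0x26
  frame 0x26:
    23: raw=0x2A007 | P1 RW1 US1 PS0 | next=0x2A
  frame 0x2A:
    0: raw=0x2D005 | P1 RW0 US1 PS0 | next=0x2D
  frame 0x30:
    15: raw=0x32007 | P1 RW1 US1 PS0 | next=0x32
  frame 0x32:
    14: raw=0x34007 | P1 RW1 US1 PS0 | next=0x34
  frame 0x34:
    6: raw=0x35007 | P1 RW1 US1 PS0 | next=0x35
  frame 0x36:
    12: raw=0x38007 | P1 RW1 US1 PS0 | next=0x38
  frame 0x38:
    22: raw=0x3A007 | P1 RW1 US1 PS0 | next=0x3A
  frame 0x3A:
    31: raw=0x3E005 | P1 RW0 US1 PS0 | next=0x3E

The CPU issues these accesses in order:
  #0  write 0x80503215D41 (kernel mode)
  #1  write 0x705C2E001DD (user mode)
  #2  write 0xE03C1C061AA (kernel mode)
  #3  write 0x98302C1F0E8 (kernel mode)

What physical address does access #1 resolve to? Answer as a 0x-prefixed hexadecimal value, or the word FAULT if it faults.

Walk each access:
#0 VA=0x80503215D41 (w,kernel):
  L0 @0x18[16] → 0x1A007  P=1,RW=1,US=1,PS=0
  L1 @0x1A[20] → 0x1D007  P=1,RW=1,US=1,PS=0
  L2 @0x1D[25] → 0x1E007  P=1,RW=1,US=1,PS=0
  L3 @0x1E[21] → 0x21007  P=1,RW=1,US=1,PS=0
  ✓ 0x21D41  — 4 lookups
#1 VA=0x705C2E001DD (w,user):
  L0 @0x18[14] → 0x23007  P=1,RW=1,US=1,PS=0
  L1 @0x23[23] → 0x26007  P=1,RW=1,US=1,PS=0
  L2 @0x26[23] → 0x2A007  P=1,RW=1,US=1,PS=0
  L3 @0x2A[0] → 0x2D005  P=1,RW=0,US=1,PS=0
  ⇒ fault: PROTECTION_VIOLATION  — 4 lookups
#2 VA=0xE03C1C061AA (w,kernel):
  L0 @0x18[28] → 0x30007  P=1,RW=1,US=1,PS=0
  L1 @0x30[15] → 0x32007  P=1,RW=1,US=1,PS=0
  L2 @0x32[14] → 0x34007  P=1,RW=1,US=1,PS=0
  L3 @0x34[6] → 0x35007  P=1,RW=1,US=1,PS=0
  ✓ 0x351AA  — 4 lookups
#3 VA=0x98302C1F0E8 (w,kernel):
  L0 @0x18[19] → 0x36007  P=1,RW=1,US=1,PS=0
  L1 @0x36[12] → 0x38007  P=1,RW=1,US=1,PS=0
  L2 @0x38[22] → 0x3A007  P=1,RW=1,US=1,PS=0
  L3 @0x3A[31] → 0x3E005  P=1,RW=0,US=1,PS=0
  ⇒ fault: PROTECTION_VIOLATION  — 4 lookups

Access #1 PA: FAULT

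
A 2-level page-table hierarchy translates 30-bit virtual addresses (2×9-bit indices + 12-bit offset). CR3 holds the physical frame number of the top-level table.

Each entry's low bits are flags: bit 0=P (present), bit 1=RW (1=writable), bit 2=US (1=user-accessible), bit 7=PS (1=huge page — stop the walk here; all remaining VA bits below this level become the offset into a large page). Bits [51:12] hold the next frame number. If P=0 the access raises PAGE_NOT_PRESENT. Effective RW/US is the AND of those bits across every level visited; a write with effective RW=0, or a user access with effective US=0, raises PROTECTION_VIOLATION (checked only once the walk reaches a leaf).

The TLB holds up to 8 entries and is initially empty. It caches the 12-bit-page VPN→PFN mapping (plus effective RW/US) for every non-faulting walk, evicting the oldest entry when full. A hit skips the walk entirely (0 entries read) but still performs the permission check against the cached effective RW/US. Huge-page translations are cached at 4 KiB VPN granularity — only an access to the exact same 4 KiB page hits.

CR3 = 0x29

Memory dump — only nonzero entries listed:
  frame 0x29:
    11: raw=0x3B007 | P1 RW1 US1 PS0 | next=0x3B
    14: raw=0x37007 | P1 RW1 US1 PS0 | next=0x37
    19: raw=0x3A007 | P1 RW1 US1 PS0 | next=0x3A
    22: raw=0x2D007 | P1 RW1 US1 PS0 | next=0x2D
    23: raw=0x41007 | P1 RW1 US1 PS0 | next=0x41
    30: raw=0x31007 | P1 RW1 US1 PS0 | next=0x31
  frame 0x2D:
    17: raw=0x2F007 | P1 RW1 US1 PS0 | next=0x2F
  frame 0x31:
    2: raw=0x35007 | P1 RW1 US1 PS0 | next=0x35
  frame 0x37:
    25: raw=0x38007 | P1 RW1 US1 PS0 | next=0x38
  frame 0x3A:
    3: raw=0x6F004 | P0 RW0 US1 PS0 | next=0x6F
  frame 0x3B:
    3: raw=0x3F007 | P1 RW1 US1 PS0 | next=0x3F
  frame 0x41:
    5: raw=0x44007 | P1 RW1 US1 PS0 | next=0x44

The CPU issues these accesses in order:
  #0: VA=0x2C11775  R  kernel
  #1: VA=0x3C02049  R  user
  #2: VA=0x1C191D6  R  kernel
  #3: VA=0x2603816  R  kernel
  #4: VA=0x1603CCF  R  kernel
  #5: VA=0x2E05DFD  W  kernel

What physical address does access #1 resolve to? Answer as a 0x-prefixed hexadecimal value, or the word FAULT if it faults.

Trace:
#0 VA=0x2C11775 (r,kernel):
  L0: frame=0x29 idx=22 entry=0x2D007 [P=1 RW=1 US=1 PS=0]
  L1: frame=0x2D idx=17 entry=0x2F007 [P=1 RW=1 US=1 PS=0]
  ✓ 0x2F775  — 2 lookups
#1 VA=0x3C02049 (r,user):
  L0: frame=0x29 idx=30 entry=0x31007 [P=1 RW=1 US=1 PS=0]
  L1: frame=0x31 idx=2 entry=0x35007 [P=1 RW=1 US=1 PS=0]
  ✓ 0x35049  — 2 lookups
#2 VA=0x1C191D6 (r,kernel):
  L0: frame=0x29 idx=14 entry=0x37007 [P=1 RW=1 US=1 PS=0]
  L1: frame=0x37 idx=25 entry=0x38007 [P=1 RW=1 US=1 PS=0]
  ✓ 0x381D6  — 2 lookups
#3 VA=0x2603816 (r,kernel):
  L0: frame=0x29 idx=19 entry=0x3A007 [P=1 RW=1 US=1 PS=0]
  L1: frame=0x3A idx=3 entry=0x6F004 [P=0 RW=0 US=1 PS=0]
  ⇒ fault: PAGE_NOT_PRESENT  — 2 lookups
#4 VA=0x1603CCF (r,kernel):
  L0: frame=0x29 idx=11 entry=0x3B007 [P=1 RW=1 US=1 PS=0]
  L1: frame=0x3B idx=3 entry=0x3F007 [P=1 RW=1 US=1 PS=0]
  ✓ 0x3FCCF  — 2 lookups
#5 VA=0x2E05DFD (w,kernel):
  L0: frame=0x29 idx=23 entry=0x41007 [P=1 RW=1 US=1 PS=0]
  L1: frame=0x41 idx=5 entry=0x44007 [P=1 RW=1 US=1 PS=0]
  ✓ 0x44DFD  — 2 lookups

Access #1 PA: 0x35049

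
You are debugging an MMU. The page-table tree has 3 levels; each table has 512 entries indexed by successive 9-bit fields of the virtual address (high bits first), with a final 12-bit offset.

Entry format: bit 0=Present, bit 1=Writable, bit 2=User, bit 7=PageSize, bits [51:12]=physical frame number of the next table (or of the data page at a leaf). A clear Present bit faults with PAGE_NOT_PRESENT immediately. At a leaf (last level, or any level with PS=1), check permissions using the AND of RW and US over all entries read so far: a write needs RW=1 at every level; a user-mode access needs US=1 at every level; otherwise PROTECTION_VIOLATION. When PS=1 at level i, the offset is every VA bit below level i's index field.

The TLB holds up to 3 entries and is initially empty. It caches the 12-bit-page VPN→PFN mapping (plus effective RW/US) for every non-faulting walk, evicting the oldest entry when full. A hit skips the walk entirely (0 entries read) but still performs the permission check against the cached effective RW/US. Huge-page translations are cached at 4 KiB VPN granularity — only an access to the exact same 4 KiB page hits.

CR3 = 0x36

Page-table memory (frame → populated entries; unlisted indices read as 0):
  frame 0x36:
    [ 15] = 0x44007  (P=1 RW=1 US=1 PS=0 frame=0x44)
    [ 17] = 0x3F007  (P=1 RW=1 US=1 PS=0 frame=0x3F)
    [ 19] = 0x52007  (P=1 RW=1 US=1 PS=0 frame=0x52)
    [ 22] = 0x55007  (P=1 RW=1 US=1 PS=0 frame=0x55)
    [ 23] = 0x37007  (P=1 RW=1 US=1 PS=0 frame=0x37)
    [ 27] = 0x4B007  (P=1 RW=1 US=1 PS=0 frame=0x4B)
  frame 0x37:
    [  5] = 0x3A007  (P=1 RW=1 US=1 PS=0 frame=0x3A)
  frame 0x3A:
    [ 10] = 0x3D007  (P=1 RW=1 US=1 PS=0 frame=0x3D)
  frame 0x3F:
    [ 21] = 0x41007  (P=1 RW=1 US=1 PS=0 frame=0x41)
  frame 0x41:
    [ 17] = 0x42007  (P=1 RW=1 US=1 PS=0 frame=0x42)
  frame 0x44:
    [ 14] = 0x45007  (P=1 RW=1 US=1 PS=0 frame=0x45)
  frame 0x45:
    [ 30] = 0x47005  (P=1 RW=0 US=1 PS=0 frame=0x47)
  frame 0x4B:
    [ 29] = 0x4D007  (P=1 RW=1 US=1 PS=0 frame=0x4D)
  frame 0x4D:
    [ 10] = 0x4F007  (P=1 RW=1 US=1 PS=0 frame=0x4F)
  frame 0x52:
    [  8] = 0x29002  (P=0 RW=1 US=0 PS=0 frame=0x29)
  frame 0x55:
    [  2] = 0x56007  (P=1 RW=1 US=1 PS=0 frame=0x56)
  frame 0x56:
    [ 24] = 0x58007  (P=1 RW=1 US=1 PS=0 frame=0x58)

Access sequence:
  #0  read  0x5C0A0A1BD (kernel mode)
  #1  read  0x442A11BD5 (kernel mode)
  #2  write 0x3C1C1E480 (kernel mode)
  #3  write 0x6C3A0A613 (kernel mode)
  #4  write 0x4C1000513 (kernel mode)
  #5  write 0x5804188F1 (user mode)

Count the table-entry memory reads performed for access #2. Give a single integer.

Trace:
#0 VA=0x5C0A0A1BD (r,kernel):
  L0: frame=0x36 idx=23 entry=0x37007 [P=1 RW=1 US=1 PS=0]
  L1: frame=0x37 idx=5 entry=0x3A007 [P=1 RW=1 US=1 PS=0]
  L2: frame=0x3A idx=10 entry=0x3D007 [P=1 RW=1 US=1 PS=0]
  ✓ 0x3D1BD  — 3 lookups
#1 VA=0x442A11BD5 (r,kernel):
  L0: frame=0x36 idx=17 entry=0x3F007 [P=1 RW=1 US=1 PS=0]
  L1: frame=0x3F idx=21 entry=0x41007 [P=1 RW=1 US=1 PS=0]
  L2: frame=0x41 idx=17 entry=0x42007 [P=1 RW=1 US=1 PS=0]
  ✓ 0x42BD5  — 3 lookups
#2 VA=0x3C1C1E480 (w,kernel):
  L0: frame=0x36 idx=15 entry=0x44007 [P=1 RW=1 US=1 PS=0]
  L1: frame=0x44 idx=14 entry=0x45007 [P=1 RW=1 US=1 PS=0]
  L2: frame=0x45 idx=30 entry=0x47005 [P=1 RW=0 US=1 PS=0]
  ✗ PROTECTION_VIOLATION  [3 reads]
#3 VA=0x6C3A0A613 (w,kernel):
  L0: frame=0x36 idx=27 entry=0x4B007 [P=1 RW=1 US=1 PS=0]
  L1: frame=0x4B idx=29 entry=0x4D007 [P=1 RW=1 US=1 PS=0]
  L2: frame=0x4D idx=10 entry=0x4F007 [P=1 RW=1 US=1 PS=0]
  ✓ 0x4F613  — 3 lookups
#4 VA=0x4C1000513 (w,kernel):
  L0: frame=0x36 idx=19 entry=0x52007 [P=1 RW=1 US=1 PS=0]
  L1: frame=0x52 idx=8 entry=0x29002 [P=0 RW=1 US=0 PS=0]
  ✗ PAGE_NOT_PRESENT  [2 reads]
#5 VA=0x5804188F1 (w,user):
  L0: frame=0x36 idx=22 entry=0x55007 [P=1 RW=1 US=1 PS=0]
  L1: frame=0x55 idx=2 entry=0x56007 [P=1 RW=1 US=1 PS=0]
  L2: frame=0x56 idx=24 entry=0x58007 [P=1 RW=1 US=1 PS=0]
  ✓ 0x588F1  — 3 lookups

Entries read for #2: 3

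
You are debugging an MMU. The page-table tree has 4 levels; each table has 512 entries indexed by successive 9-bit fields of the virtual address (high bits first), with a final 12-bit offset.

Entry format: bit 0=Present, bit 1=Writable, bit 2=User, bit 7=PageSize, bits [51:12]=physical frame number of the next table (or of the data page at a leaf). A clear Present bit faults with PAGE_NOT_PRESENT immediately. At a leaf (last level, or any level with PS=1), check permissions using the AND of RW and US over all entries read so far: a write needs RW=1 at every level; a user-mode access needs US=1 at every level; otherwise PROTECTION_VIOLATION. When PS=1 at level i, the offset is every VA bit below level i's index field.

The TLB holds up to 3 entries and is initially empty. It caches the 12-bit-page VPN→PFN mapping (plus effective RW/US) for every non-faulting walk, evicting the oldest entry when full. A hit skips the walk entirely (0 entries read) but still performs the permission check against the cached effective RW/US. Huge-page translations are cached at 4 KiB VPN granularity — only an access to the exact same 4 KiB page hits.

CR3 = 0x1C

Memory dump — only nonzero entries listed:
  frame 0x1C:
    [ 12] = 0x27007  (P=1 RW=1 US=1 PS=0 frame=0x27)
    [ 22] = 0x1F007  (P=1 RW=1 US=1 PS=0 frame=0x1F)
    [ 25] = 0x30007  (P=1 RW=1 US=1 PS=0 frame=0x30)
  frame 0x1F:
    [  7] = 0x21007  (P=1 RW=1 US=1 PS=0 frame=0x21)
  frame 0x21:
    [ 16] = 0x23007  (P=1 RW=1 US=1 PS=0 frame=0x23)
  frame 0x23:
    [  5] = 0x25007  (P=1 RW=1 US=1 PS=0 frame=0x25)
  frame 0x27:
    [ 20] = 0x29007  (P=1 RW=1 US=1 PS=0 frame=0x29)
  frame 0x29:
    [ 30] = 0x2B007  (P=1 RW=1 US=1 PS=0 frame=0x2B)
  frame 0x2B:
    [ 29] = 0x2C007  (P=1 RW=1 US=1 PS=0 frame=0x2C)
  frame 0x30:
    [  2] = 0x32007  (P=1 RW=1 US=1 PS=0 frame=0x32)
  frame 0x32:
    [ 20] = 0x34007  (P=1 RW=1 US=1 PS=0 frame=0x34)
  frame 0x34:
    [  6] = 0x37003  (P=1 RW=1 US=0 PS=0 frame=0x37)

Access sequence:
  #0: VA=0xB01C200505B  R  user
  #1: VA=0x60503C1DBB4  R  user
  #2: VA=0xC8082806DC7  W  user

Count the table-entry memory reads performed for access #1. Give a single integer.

Walk each access:
#0 VA=0xB01C200505B (r,user):
  L0: frame=0x1C idx=22 entry=0x1F007 [P=1 RW=1 US=1 PS=0]
  L1: frame=0x1F idx=7 entry=0x21007 [P=1 RW=1 US=1 PS=0]
  L2: frame=0x21 idx=16 entry=0x23007 [P=1 RW=1 US=1 PS=0]
  L3: frame=0x23 idx=5 entry=0x25007 [P=1 RW=1 US=1 PS=0]
  → PA=0x2505B  (4 entries read)
#1 VA=0x60503C1DBB4 (r,user):
  L0: frame=0x1C idx=12 entry=0x27007 [P=1 RW=1 US=1 PS=0]
  L1: frame=0x27 idx=20 entry=0x29007 [P=1 RW=1 US=1 PS=0]
  L2: frame=0x29 idx=30 entry=0x2B007 [P=1 RW=1 US=1 PS=0]
  L3: frame=0x2B idx=29 entry=0x2C007 [P=1 RW=1 US=1 PS=0]
  → PA=0x2CBB4  (4 entries read)
#2 VA=0xC8082806DC7 (w,user):
  L0: frame=0x1C idx=25 entry=0x30007 [P=1 RW=1 US=1 PS=0]
  L1: frame=0x30 idx=2 entry=0x32007 [P=1 RW=1 US=1 PS=0]
  L2: frame=0x32 idx=20 entry=0x34007 [P=1 RW=1 US=1 PS=0]
  L3: frame=0x34 idx=6 entry=0x37003 [P=1 RW=1 US=0 PS=0]
  ⇒ fault: PROTECTION_VIOLATION  — 4 lookups

Entries read for #1: 4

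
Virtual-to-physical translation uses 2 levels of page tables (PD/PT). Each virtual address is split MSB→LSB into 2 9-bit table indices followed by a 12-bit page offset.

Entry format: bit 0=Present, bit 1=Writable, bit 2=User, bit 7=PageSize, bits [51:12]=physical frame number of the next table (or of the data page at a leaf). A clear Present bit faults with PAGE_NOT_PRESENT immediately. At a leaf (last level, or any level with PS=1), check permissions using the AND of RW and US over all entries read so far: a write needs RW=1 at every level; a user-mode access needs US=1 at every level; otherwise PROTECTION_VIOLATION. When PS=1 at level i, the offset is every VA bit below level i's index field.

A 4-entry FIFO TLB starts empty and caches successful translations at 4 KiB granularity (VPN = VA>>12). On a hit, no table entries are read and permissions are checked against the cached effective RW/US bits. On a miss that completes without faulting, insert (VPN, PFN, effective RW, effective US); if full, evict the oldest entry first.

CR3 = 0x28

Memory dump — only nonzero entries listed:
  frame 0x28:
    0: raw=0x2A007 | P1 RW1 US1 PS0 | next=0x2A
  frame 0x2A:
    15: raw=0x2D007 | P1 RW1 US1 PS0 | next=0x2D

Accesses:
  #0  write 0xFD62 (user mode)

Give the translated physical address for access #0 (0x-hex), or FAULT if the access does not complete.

Walk each access:
#0 VA=0xFD62 (w,user):
  lvl0: tbl 0x28, slot 0 ⇒ 0x2A007 (P1/RW1/US1/PS0)
  lvl1: tbl 0x2A, slot 15 ⇒ 0x2D007 (P1/RW1/US1/PS0)
  → PA=0x2DD62  (2 entries read)

Access #0 PA: 0x2DD62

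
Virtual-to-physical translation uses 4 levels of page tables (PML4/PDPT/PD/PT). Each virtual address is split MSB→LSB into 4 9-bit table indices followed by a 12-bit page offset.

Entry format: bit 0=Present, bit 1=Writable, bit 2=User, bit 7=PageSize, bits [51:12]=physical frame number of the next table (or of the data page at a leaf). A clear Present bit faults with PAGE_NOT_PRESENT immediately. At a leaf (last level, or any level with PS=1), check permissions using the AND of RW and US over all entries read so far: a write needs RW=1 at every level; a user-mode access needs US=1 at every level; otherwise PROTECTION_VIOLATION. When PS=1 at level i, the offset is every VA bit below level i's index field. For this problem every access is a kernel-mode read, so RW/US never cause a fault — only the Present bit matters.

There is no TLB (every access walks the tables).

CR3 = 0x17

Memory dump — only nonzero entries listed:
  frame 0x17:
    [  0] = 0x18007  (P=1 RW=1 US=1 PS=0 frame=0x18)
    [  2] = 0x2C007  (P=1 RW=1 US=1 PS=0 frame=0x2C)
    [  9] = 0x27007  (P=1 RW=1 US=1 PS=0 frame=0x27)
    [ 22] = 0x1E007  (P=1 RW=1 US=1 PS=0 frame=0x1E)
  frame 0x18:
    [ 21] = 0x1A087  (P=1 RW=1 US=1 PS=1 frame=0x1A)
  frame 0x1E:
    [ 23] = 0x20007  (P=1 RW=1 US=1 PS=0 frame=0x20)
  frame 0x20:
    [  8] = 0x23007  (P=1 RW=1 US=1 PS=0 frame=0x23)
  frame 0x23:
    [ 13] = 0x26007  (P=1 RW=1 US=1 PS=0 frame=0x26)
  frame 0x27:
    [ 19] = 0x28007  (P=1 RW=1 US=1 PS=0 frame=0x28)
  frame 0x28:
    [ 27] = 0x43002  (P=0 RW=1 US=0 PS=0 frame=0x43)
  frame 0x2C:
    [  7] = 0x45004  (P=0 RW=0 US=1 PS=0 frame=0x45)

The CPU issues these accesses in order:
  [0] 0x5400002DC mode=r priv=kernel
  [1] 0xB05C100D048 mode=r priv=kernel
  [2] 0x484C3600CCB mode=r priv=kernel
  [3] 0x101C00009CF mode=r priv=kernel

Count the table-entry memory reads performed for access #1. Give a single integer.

Per-access translation:
#0 VA=0x5400002DC (r,kernel):
  lvl0: tbl 0x17, slot 0 ⇒ 0x18007 (P1/RW1/US1/PS0)
  lvl1: tbl 0x18, slot 21 ⇒ 0x1A087 (P1/RW1/US1/PS1)
  ⇒ phys 0x1A2DC (huge @L1)  [2 reads]
#1 VA=0xB05C100D048 (r,kernel):
  lvl0: tbl 0x17, slot 22 ⇒ 0x1E007 (P1/RW1/US1/PS0)
  lvl1: tbl 0x1E, slot 23 ⇒ 0x20007 (P1/RW1/US1/PS0)
  lvl2: tbl 0x20, slot 8 ⇒ 0x23007 (P1/RW1/US1/PS0)
  lvl3: tbl 0x23, slot 13 ⇒ 0x26007 (P1/RW1/US1/PS0)
  ⇒ phys 0x26048  [4 reads]
#2 VA=0x484C3600CCB (r,kernel):
  lvl0: tbl 0x17, slot 9 ⇒ 0x27007 (P1/RW1/US1/PS0)
  lvl1: tbl 0x27, slot 19 ⇒ 0x28007 (P1/RW1/US1/PS0)
  lvl2: tbl 0x28, slot 27 ⇒ 0x43002 (P0/RW1/US0/PS0)
  ✗ PAGE_NOT_PRESENT  [3 reads]
#3 VA=0x101C00009CF (r,kernel):
  lvl0: tbl 0x17, slot 2 ⇒ 0x2C007 (P1/RW1/US1/PS0)
  lvl1: tbl 0x2C, slot 7 ⇒ 0x45004 (P0/RW0/US1/PS0)
  ✗ PAGE_NOT_PRESENT  [2 reads]

Entries read for #1: 4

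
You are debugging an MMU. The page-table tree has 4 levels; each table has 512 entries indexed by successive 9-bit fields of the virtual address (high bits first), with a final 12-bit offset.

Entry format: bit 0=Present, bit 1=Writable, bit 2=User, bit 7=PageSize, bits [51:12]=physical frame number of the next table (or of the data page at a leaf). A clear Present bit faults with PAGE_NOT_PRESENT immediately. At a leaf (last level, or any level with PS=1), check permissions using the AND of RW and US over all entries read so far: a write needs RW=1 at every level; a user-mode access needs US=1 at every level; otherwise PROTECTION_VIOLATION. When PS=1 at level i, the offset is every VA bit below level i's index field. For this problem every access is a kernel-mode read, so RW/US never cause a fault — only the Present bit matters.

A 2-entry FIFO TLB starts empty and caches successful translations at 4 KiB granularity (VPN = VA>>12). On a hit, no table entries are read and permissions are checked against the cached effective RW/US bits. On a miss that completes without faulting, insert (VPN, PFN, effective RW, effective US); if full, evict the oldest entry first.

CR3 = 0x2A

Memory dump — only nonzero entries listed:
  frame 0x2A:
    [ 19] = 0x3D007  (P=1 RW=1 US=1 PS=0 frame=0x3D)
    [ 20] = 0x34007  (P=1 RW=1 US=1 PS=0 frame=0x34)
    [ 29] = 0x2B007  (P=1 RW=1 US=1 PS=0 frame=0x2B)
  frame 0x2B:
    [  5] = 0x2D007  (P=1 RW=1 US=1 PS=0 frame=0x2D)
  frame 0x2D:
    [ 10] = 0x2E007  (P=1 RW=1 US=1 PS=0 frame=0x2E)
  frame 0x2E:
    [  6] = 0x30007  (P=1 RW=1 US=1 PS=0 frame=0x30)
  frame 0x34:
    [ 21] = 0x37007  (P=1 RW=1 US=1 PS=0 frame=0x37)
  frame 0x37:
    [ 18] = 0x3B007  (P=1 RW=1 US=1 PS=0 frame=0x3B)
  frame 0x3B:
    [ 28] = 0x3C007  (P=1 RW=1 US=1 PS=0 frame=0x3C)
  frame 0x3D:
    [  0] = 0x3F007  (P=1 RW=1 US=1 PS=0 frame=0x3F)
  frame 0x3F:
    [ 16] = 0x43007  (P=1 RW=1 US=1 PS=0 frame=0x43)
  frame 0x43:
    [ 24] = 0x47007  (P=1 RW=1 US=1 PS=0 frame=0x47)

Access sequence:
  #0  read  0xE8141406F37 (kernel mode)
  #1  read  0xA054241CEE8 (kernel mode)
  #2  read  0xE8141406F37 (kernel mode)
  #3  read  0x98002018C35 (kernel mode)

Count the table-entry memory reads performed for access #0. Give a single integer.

Walk each access:
#0 VA=0xE8141406F37 (r,kernel):
  [0] read 0x2A idx=29: raw=0x2B007 flags P=1 W=1 U=1 S=0
  [1] read 0x2B idx=5: raw=0x2D007 flags P=1 W=1 U=1 S=0
  [2] read 0x2D idx=10: raw=0x2E007 flags P=1 W=1 U=1 S=0
  [3] read 0x2E idx=6: raw=0x30007 flags P=1 W=1 U=1 S=0
  ✓ 0x30F37  — 4 lookups
#1 VA=0xA054241CEE8 (r,kernel):
  [0] read 0x2A idx=20: raw=0x34007 flags P=1 W=1 U=1 S=0
  [1] read 0x34 idx=21: raw=0x37007 flags P=1 W=1 U=1 S=0
  [2] read 0x37 idx=18: raw=0x3B007 flags P=1 W=1 U=1 S=0
  [3] read 0x3B idx=28: raw=0x3C007 flags P=1 W=1 U=1 S=0
  ✓ 0x3CEE8  — 4 lookups
#2 VA=0xE8141406F37 (r,kernel):
  TLB hit vpn=0xE8141406 → PA=0x30F37
#3 VA=0x98002018C35 (r,kernel):
  [0] read 0x2A idx=19: raw=0x3D007 flags P=1 W=1 U=1 S=0
  [1] read 0x3D idx=0: raw=0x3F007 flags P=1 W=1 U=1 S=0
  [2] read 0x3F idx=16: raw=0x43007 flags P=1 W=1 U=1 S=0
  [3] read 0x43 idx=24: raw=0x47007 flags P=1 W=1 U=1 S=0
  ✓ 0x47C35  — 4 lookups

Entries read for #0: 4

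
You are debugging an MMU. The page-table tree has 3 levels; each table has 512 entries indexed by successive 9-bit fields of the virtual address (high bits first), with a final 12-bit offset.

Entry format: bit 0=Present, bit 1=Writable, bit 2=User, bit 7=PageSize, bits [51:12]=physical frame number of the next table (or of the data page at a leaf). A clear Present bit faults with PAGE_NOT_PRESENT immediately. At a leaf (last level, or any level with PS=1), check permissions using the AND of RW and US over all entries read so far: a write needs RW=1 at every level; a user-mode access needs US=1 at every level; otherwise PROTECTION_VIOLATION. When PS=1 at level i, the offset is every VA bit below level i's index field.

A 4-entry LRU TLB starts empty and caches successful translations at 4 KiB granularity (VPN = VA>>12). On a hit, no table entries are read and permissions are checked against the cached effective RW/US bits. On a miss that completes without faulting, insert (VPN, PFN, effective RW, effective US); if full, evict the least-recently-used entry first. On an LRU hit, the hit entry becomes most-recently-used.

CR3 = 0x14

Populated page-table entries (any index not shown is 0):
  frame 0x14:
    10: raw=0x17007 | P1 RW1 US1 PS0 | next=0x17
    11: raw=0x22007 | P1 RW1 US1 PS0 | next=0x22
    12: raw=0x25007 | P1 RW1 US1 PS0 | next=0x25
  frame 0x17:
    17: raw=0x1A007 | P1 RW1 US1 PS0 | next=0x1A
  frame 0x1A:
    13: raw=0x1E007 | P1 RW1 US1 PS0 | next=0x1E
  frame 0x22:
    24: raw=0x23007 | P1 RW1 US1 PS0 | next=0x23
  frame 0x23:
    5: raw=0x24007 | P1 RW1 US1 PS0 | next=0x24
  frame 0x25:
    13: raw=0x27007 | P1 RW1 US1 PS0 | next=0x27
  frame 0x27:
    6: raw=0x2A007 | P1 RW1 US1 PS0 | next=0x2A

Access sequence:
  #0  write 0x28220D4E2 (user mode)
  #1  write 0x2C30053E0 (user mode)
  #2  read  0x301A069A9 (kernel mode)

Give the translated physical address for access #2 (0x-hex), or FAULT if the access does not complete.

Per-access translation:
#0 VA=0x28220D4E2 (w,user):
  L0 @0x14[10] → 0x17007  P=1,RW=1,US=1,PS=0
  L1 @0x17[17] → 0x1A007  P=1,RW=1,US=1,PS=0
  L2 @0x1A[13] → 0x1E007  P=1,RW=1,US=1,PS=0
  ✓ 0x1E4E2  — 3 lookups
#1 VA=0x2C30053E0 (w,user):
  L0 @0x14[11] → 0x22007  P=1,RW=1,US=1,PS=0
  L1 @0x22[24] → 0x23007  P=1,RW=1,US=1,PS=0
  L2 @0x23[5] → 0x24007  P=1,RW=1,US=1,PS=0
  ✓ 0x243E0  — 3 lookups
#2 VA=0x301A069A9 (r,kernel):
  L0 @0x14[12] → 0x25007  P=1,RW=1,US=1,PS=0
  L1 @0x25[13] → 0x27007  P=1,RW=1,US=1,PS=0
  L2 @0x27[6] → 0x2A007  P=1,RW=1,US=1,PS=0
  ✓ 0x2A9A9  — 3 lookups

Access #2 PA: 0x2A9A9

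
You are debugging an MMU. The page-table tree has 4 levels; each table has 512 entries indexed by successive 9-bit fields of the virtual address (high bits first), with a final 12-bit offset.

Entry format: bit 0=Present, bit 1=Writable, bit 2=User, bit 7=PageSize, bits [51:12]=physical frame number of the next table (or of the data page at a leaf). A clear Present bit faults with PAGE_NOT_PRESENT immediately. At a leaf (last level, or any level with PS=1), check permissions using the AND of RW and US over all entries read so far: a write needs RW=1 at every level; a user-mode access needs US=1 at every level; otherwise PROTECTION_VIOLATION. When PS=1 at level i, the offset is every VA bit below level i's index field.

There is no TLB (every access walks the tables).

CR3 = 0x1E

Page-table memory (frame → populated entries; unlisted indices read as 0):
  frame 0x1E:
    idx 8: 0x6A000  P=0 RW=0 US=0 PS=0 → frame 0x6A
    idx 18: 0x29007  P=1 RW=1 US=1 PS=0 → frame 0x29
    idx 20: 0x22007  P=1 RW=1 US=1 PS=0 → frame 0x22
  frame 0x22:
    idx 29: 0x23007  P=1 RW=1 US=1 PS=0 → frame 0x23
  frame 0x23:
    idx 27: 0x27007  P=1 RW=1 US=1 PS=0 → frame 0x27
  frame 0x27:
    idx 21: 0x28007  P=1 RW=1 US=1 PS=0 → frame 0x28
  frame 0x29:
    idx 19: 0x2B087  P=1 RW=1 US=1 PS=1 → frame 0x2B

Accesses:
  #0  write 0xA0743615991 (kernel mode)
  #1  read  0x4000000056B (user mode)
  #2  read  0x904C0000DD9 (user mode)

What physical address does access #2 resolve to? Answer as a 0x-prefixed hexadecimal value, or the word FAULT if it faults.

Per-access translation:
#0 VA=0xA0743615991 (w,kernel):
  L0: frame=0x1E idx=20 entry=0x22007 [P=1 RW=1 US=1 PS=0]
  L1: frame=0x22 idx=29 entry=0x23007 [P=1 RW=1 US=1 PS=0]
  L2: frame=0x23 idx=27 entry=0x27007 [P=1 RW=1 US=1 PS=0]
  L3: frame=0x27 idx=21 entry=0x28007 [P=1 RW=1 US=1 PS=0]
  ⇒ phys 0x28991  [4 reads]
#1 VA=0x4000000056B (r,user):
  L0: frame=0x1E idx=8 entry=0x6A000 [P=0 RW=0 US=0 PS=0]
  ⇒ fault: PAGE_NOT_PRESENT  — 1 lookups
#2 VA=0x904C0000DD9 (r,user):
  L0: frame=0x1E idx=18 entry=0x29007 [P=1 RW=1 US=1 PS=0]
  L1: frame=0x29 idx=19 entry=0x2B087 [P=1 RW=1 US=1 PS=1]
  ⇒ phys 0x2BDD9 (huge @L1)  [2 reads]

Access #2 PA: 0x2BDD9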